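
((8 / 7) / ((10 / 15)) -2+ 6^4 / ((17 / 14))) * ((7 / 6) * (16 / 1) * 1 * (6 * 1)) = 2031584 / 17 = 119504.94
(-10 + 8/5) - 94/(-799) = -704/85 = -8.28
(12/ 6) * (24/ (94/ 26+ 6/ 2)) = 312/ 43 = 7.26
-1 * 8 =-8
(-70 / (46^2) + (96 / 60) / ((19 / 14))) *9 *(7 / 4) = 7255773 / 402040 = 18.05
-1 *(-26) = 26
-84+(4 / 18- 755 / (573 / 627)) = -1564169 / 1719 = -909.93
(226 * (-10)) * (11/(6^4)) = -6215/324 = -19.18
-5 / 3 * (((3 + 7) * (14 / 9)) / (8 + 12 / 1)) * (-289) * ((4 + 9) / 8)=131495 / 216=608.77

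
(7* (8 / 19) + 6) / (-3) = -170 / 57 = -2.98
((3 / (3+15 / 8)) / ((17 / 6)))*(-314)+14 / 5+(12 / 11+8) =-684426 / 12155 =-56.31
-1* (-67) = 67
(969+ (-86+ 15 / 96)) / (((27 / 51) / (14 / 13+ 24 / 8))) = 25463161 / 3744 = 6801.06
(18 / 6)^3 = 27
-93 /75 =-31 /25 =-1.24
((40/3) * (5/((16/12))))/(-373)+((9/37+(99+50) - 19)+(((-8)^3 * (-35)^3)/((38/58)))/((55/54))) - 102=94887012764815/2884409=32896518.06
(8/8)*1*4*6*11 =264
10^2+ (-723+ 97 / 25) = -15478 / 25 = -619.12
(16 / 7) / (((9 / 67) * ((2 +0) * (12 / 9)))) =134 / 21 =6.38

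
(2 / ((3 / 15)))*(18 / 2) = 90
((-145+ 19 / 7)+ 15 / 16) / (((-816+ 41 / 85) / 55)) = 74009925 / 7763728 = 9.53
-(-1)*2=2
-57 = -57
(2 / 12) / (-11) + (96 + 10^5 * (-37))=-244193665 / 66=-3699904.02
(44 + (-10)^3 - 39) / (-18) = 995 / 18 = 55.28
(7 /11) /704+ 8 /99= 5695 /69696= 0.08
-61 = -61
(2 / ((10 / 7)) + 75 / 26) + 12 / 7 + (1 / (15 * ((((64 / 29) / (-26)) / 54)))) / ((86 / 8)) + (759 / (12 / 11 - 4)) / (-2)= 165919561 / 1252160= 132.51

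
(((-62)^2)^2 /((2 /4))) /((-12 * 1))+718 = -2462004.67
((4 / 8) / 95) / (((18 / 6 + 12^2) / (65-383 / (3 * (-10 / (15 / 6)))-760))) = -0.02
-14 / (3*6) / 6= -7 / 54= -0.13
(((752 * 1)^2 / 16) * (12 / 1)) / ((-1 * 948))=-447.39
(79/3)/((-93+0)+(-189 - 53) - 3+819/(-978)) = -25754/331383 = -0.08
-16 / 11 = -1.45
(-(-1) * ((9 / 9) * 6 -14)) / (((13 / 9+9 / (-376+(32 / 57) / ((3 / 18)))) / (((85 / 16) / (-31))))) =902700 / 935177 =0.97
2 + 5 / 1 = 7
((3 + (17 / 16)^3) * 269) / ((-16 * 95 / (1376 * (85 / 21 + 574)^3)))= -355896048188856742573 / 1801820160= -197520294250.04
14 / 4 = 7 / 2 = 3.50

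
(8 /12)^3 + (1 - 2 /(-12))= 79 /54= 1.46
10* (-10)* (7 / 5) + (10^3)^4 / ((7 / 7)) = 999999999860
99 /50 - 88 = -4301 /50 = -86.02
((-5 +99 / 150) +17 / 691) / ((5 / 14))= -1043679 / 86375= -12.08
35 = 35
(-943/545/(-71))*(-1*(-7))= 6601/38695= 0.17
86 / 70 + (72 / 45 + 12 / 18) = 367 / 105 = 3.50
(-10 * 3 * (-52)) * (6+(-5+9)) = 15600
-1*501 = -501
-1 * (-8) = 8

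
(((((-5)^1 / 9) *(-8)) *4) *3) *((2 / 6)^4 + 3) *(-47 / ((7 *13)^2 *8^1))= -229360 / 2012283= -0.11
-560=-560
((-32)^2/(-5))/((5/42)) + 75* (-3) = -1945.32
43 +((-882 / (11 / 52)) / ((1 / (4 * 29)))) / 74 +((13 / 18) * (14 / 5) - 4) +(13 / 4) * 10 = -6462.38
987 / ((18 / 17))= 5593 / 6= 932.17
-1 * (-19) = 19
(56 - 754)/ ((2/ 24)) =-8376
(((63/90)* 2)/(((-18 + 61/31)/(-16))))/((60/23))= 2852/5325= 0.54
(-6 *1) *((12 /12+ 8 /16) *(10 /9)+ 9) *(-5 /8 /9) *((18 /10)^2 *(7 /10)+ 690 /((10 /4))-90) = 62756 /75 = 836.75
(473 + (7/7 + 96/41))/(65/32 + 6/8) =624960/3649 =171.27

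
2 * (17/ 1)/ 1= 34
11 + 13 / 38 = 431 / 38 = 11.34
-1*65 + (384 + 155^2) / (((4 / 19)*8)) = 461691 / 32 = 14427.84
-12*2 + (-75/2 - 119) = -361/2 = -180.50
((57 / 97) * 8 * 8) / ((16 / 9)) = 2052 / 97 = 21.15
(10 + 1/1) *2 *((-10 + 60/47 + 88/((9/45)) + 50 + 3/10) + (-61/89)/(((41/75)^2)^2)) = 616175769614229/59100791315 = 10425.85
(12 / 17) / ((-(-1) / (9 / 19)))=108 / 323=0.33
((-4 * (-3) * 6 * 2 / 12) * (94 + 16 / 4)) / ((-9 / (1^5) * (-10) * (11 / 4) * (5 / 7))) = 5488 / 825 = 6.65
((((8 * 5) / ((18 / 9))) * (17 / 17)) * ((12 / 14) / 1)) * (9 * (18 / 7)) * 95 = 1846800 / 49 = 37689.80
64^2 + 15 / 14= 57359 / 14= 4097.07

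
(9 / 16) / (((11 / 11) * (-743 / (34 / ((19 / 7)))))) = -1071 / 112936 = -0.01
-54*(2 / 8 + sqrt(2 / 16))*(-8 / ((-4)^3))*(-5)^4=-16875*sqrt(2) / 16 - 16875 / 16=-2546.24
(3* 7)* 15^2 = 4725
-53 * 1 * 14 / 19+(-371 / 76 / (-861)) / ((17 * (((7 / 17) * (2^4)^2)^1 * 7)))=-4579362763 / 117261312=-39.05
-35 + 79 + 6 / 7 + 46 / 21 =988 / 21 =47.05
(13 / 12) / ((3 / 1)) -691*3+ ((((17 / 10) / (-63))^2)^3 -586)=-166227414442353612431 / 62523502209000000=-2658.64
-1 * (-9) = 9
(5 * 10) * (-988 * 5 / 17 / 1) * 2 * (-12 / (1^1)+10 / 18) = 50882000 / 153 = 332562.09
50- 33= 17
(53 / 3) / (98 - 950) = -53 / 2556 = -0.02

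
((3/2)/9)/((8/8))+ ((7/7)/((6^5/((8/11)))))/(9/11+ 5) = 10369/62208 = 0.17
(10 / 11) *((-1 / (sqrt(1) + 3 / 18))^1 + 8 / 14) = -20 / 77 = -0.26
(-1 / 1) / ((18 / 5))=-5 / 18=-0.28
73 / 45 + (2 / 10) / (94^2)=645037 / 397620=1.62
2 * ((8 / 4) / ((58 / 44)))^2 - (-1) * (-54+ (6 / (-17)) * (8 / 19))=-13458434 / 271643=-49.54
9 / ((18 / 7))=7 / 2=3.50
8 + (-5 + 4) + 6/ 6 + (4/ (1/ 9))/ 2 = 26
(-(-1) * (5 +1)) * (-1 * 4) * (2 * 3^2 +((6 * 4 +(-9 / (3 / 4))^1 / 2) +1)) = -888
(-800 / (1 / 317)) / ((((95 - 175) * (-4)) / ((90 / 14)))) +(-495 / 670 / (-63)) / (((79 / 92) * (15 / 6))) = -1887614101 / 370510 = -5094.64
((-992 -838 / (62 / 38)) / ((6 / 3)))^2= 544615569 / 961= 566717.55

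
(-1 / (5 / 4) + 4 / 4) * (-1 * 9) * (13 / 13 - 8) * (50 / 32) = 315 / 16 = 19.69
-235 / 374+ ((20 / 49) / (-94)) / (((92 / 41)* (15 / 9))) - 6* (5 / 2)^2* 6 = -2234906033 / 9905203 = -225.63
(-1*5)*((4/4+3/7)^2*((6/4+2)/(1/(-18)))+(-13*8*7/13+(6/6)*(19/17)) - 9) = 114510/119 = 962.27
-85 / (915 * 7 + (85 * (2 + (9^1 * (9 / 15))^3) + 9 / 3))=-2125 / 499061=-0.00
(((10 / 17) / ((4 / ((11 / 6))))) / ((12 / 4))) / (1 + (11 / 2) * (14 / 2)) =0.00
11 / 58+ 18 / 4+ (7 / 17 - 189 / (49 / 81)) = -1060586 / 3451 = -307.33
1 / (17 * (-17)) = -1 / 289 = -0.00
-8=-8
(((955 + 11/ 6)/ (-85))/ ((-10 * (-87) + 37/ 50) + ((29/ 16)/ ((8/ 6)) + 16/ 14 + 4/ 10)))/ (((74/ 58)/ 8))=-1491741440/ 18463904391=-0.08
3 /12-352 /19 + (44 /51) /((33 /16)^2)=-6935237 /383724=-18.07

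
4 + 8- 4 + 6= 14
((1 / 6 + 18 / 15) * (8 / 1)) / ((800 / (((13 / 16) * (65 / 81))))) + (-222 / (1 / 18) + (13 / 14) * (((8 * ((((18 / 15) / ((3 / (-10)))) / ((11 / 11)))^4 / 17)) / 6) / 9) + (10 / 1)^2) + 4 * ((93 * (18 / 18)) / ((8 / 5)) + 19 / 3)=-336463052249 / 92534400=-3636.09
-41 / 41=-1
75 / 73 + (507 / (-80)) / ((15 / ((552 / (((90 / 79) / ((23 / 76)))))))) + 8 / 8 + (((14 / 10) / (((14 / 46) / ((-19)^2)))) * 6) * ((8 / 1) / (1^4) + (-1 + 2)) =745755009233 / 8322000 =89612.47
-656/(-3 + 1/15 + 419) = -9840/6241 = -1.58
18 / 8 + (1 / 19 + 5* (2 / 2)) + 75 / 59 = 8.57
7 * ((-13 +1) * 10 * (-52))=43680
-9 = -9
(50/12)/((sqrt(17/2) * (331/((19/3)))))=475 * sqrt(34)/101286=0.03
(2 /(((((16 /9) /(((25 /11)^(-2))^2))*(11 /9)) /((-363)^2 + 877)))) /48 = 2383449651 /25000000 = 95.34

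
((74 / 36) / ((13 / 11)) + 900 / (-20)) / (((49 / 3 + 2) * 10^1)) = -10123 / 42900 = -0.24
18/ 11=1.64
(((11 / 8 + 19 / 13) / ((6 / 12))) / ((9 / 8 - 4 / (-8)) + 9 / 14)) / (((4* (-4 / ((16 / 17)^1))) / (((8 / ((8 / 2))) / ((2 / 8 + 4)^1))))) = -33040 / 477139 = -0.07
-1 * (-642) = 642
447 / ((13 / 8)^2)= 169.28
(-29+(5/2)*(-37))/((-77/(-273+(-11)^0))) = -33048/77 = -429.19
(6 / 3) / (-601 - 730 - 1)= -1 / 666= -0.00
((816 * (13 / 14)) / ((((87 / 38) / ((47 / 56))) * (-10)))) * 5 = -197353 / 1421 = -138.88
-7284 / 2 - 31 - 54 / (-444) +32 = -269425 / 74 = -3640.88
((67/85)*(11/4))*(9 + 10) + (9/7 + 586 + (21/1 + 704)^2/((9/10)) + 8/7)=12523361329/21420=584657.39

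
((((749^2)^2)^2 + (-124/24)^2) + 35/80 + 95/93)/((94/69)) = 10169663045294475365470961243/139872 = 72706925226596283498276.72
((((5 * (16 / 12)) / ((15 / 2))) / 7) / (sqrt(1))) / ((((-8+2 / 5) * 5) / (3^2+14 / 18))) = -352 / 10773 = -0.03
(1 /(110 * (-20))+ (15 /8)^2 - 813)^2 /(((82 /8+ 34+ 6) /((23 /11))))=4668427297849247 /171219840000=27265.69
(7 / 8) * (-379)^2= 1005487 / 8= 125685.88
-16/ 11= -1.45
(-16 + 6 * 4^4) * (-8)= -12160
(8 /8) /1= 1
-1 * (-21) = 21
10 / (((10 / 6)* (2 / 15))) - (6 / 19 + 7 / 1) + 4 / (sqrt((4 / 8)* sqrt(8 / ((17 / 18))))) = 2* 17^(1 / 4)* sqrt(6) / 3 + 716 / 19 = 41.00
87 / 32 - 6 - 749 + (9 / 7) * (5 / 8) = -168331 / 224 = -751.48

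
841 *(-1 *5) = -4205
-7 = -7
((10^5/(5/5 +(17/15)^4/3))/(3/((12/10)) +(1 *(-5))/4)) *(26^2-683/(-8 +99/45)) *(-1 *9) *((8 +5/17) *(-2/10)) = 17745749932500000/29012557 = 611657563.74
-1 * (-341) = 341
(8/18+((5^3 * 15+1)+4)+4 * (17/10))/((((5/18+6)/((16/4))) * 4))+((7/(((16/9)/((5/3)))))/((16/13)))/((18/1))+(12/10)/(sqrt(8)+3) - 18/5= 261149747/867840 - 12 * sqrt(2)/5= 297.53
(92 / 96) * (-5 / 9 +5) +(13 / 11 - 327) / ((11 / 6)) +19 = -504620 / 3267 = -154.46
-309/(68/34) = -309/2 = -154.50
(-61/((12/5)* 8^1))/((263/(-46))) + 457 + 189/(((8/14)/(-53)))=-215519381/12624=-17072.19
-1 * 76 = -76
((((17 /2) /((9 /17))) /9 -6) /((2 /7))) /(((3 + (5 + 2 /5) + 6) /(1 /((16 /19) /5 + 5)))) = -2270975 /11454048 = -0.20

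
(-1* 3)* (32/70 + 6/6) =-153/35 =-4.37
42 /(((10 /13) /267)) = 72891 /5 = 14578.20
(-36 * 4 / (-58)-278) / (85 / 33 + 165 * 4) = -52734 / 126817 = -0.42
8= 8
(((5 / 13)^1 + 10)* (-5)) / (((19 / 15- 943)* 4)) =10125 / 734552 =0.01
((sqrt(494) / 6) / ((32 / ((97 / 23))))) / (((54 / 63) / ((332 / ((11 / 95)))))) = 5353915 *sqrt(494) / 72864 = 1633.13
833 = 833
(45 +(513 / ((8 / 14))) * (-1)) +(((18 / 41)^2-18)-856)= -11609371 / 6724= -1726.56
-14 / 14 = -1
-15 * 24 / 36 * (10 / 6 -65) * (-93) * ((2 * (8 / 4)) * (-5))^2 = -23560000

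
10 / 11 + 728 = 728.91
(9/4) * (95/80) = 2.67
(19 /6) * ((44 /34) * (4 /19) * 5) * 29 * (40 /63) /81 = 255200 /260253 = 0.98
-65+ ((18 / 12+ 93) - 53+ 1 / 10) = -117 / 5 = -23.40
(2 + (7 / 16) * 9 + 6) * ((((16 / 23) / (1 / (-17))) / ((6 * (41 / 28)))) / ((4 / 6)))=-22729 / 943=-24.10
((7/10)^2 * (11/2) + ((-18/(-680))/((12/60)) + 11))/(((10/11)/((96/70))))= 20.86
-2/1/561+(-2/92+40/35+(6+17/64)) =42678785/5780544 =7.38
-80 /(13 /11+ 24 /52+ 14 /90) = -44.47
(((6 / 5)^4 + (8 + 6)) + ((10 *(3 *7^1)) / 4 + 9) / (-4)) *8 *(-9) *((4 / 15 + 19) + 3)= -3499986 / 3125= -1120.00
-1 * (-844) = 844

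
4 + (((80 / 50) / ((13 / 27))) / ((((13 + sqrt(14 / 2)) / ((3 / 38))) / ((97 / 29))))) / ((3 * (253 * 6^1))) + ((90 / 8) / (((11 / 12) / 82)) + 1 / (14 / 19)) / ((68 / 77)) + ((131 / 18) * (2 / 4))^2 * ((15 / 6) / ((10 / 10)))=36186354586567 / 30713268960 - 97 * sqrt(7) / 81550755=1178.20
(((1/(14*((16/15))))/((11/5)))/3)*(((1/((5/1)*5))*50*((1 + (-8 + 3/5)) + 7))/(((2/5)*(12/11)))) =0.03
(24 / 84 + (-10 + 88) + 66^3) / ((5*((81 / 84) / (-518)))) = -834195488 / 27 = -30896129.19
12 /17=0.71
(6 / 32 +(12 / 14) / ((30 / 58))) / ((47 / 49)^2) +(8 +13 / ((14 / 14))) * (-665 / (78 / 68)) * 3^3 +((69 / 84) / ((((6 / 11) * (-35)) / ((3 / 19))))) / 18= -790947439286861 / 2406197430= -328712.61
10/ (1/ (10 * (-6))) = -600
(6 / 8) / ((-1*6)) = -1 / 8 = -0.12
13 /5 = 2.60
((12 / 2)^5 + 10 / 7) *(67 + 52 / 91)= 25751066 / 49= 525531.96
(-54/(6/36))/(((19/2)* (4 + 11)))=-216/95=-2.27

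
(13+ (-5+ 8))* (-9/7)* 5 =-720/7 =-102.86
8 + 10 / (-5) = 6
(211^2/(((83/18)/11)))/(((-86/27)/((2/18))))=-13222737/3569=-3704.89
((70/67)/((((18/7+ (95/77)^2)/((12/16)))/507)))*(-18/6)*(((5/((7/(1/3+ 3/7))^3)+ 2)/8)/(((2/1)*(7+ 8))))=-5012778199/2059465296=-2.43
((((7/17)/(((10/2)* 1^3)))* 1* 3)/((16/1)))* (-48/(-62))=63/5270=0.01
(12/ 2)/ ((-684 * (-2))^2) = 1/ 311904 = 0.00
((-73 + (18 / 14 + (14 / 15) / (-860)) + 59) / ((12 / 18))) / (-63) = 574099 / 1896300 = 0.30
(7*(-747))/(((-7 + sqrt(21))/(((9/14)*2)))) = 6723*sqrt(21)/28 + 6723/4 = 2781.06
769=769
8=8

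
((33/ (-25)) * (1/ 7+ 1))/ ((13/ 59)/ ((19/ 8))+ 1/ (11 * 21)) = -9766152/ 628625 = -15.54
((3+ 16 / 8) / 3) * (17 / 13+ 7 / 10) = 87 / 26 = 3.35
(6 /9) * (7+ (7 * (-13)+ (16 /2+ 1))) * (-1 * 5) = 250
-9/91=-0.10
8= 8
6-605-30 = -629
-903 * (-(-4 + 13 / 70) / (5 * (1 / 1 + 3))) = -34443 / 200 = -172.22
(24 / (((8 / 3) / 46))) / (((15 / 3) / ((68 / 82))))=14076 / 205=68.66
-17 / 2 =-8.50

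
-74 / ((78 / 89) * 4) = -3293 / 156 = -21.11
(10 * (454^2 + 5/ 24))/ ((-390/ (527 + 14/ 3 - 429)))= -380902753/ 702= -542596.51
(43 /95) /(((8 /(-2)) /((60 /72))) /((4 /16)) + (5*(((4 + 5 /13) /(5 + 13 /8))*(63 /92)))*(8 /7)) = -681421 /25006128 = -0.03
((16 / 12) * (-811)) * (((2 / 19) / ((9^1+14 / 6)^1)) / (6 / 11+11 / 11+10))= -35684 / 41021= -0.87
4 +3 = 7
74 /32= 37 /16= 2.31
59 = 59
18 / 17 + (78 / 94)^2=65619 / 37553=1.75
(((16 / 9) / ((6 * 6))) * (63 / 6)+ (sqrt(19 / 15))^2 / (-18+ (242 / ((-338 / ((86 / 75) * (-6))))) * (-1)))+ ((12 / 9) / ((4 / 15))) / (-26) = 242428 / 894699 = 0.27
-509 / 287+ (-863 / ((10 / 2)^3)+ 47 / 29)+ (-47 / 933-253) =-252478227817 / 970669875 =-260.11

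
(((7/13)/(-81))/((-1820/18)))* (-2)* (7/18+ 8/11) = -17/115830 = -0.00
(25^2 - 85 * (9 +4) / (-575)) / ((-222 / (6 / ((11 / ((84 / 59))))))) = -6056064 / 2761495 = -2.19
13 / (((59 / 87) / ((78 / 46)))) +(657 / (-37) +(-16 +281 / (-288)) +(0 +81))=1139063143 / 14460192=78.77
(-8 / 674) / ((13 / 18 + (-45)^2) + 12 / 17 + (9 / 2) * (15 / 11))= -3366 / 576405811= -0.00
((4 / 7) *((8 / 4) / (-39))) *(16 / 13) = -128 / 3549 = -0.04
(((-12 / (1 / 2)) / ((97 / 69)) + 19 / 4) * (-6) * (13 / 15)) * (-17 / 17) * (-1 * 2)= 62153 / 485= 128.15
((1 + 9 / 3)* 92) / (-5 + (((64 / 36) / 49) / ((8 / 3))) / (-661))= -35757456 / 485837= -73.60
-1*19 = -19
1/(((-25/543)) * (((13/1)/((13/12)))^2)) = -181/1200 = -0.15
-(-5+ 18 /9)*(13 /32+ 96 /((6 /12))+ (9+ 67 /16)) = 19737 /32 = 616.78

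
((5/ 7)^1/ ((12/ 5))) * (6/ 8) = 25/ 112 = 0.22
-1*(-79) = 79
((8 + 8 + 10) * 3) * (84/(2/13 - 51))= -128.86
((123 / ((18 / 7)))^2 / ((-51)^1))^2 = 6784652161 / 3370896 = 2012.71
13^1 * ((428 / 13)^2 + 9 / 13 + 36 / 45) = 917181 / 65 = 14110.48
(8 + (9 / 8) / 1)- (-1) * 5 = 113 / 8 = 14.12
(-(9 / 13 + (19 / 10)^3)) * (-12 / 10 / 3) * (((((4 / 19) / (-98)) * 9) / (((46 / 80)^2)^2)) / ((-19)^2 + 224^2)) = -1809414144 / 171164554839551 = -0.00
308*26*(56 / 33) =40768 / 3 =13589.33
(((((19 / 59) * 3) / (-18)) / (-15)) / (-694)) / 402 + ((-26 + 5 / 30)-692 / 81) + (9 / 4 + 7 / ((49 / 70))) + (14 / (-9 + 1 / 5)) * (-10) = -303953009317 / 48887067240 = -6.22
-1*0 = 0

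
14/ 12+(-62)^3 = -1429961/ 6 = -238326.83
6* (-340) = -2040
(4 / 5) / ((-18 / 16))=-32 / 45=-0.71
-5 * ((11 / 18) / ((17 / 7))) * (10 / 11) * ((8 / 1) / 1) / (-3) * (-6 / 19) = -2800 / 2907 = -0.96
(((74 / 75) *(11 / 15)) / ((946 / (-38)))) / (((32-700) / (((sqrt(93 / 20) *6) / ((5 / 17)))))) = 11951 *sqrt(465) / 134643750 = 0.00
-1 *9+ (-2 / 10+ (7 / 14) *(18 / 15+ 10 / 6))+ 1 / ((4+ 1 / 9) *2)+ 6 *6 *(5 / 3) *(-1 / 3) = -15343 / 555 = -27.65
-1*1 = -1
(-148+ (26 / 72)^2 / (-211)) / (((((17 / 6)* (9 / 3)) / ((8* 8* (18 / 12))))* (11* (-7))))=161886628 / 7457373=21.71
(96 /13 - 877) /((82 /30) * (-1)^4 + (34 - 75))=24225 /1066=22.73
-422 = -422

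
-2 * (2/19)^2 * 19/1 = -8/19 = -0.42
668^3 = 298077632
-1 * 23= -23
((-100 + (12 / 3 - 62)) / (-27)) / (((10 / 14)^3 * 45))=54194 / 151875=0.36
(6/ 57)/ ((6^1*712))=1/ 40584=0.00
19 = 19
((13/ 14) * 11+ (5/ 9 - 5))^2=528529/ 15876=33.29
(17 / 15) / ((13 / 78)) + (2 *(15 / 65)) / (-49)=21628 / 3185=6.79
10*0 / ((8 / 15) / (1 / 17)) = 0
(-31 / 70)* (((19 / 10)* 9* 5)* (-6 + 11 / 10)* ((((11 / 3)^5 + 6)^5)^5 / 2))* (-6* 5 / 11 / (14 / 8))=-11016680180258516025652446281640767097989276064854905924976403955279347120051673833653280598643146536326639669225424904856520153489161 / 1779040196915286898309048031214508989334160871262472595336990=-6192485250957542393538471000000000000000000000000000000000000000000000000.00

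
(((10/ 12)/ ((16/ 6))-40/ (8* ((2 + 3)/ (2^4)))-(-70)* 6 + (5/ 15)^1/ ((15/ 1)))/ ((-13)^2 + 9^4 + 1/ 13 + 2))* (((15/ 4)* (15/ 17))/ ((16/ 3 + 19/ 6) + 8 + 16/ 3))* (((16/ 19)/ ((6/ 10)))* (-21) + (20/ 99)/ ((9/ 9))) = -260473236725/ 977620200744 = -0.27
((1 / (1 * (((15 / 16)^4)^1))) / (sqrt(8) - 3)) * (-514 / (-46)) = -16842752 / 388125 - 33685504 * sqrt(2) / 1164375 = -84.31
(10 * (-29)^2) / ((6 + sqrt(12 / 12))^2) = 8410 / 49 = 171.63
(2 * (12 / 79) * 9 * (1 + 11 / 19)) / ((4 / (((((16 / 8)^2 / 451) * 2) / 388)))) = 3240 / 65664247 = 0.00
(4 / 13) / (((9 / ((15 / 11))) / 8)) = 160 / 429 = 0.37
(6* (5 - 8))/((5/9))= -162/5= -32.40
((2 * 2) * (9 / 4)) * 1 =9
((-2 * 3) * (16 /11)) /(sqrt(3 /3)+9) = -48 /55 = -0.87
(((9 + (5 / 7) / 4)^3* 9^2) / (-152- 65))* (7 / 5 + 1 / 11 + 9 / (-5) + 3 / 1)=-776.69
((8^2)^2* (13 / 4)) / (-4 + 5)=13312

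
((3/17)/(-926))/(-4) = 3/62968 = 0.00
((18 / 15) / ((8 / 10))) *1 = 3 / 2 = 1.50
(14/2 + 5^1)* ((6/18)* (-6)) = -24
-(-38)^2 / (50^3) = -361 / 31250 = -0.01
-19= -19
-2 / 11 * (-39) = 78 / 11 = 7.09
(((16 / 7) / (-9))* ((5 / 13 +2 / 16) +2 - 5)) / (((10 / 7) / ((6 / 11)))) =518 / 2145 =0.24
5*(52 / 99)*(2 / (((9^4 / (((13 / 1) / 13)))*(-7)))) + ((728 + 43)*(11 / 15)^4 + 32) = 724576283063 / 2841733125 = 254.98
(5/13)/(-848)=-5/11024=-0.00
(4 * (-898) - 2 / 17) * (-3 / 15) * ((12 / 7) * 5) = 732792 / 119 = 6157.92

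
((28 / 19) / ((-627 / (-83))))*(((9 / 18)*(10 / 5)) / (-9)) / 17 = -2324 / 1822689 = -0.00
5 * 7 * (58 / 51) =2030 / 51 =39.80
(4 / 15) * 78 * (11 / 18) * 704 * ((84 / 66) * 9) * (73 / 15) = 37413376 / 75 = 498845.01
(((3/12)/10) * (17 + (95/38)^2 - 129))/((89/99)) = -2.94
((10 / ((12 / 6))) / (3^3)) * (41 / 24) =205 / 648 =0.32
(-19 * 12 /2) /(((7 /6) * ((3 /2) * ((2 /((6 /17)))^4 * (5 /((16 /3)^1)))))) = -196992 /2923235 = -0.07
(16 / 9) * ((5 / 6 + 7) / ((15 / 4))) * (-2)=-3008 / 405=-7.43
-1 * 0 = 0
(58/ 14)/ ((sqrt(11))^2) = 29/ 77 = 0.38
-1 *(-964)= 964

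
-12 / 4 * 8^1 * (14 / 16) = -21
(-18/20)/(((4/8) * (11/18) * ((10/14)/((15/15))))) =-1134/275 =-4.12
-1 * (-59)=59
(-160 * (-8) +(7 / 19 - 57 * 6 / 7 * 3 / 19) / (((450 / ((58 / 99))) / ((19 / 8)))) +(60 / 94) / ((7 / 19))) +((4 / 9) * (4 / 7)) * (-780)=63529938349 / 58627800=1083.61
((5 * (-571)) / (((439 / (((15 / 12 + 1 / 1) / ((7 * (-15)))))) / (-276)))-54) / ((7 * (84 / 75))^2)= -1.50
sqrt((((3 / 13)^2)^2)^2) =81 / 28561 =0.00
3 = 3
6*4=24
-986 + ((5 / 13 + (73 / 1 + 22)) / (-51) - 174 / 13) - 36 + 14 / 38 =-1004743 / 969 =-1036.89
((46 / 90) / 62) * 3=23 / 930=0.02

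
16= 16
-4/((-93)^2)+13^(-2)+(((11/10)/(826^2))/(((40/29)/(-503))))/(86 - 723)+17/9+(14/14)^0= 56574273823330909/19546489372737600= 2.89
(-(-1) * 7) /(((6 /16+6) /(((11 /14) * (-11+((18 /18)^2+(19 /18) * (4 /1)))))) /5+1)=80080 /8227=9.73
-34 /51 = -2 /3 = -0.67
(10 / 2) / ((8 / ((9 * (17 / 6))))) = 255 / 16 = 15.94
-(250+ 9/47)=-11759/47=-250.19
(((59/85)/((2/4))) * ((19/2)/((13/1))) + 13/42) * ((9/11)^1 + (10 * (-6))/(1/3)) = -40370679/170170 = -237.24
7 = 7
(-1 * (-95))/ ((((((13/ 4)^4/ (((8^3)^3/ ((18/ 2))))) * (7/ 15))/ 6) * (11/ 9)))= 293775763046400/ 2199197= 133583195.61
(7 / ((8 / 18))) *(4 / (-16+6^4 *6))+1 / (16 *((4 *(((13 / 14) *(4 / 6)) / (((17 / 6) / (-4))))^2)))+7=2359694197 / 335728640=7.03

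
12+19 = 31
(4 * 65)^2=67600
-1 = -1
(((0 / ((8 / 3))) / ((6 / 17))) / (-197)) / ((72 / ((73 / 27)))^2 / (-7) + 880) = 0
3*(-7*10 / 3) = -70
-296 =-296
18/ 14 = 1.29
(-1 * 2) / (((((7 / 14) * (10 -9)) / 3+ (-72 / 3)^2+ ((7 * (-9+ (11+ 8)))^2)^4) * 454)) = -6 / 785165896200784739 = -0.00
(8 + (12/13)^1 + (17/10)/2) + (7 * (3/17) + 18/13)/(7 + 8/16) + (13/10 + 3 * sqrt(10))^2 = 39 * sqrt(10)/5 + 1125027/11050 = 126.48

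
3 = 3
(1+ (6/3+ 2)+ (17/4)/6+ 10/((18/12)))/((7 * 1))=99/56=1.77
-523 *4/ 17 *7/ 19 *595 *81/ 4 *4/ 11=-41515740/ 209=-198639.90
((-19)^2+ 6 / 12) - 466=-209 / 2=-104.50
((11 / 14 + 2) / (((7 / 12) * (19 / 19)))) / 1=234 / 49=4.78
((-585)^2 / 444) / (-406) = -114075 / 60088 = -1.90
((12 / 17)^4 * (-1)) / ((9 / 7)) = -16128 / 83521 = -0.19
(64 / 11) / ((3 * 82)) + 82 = 110978 / 1353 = 82.02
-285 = -285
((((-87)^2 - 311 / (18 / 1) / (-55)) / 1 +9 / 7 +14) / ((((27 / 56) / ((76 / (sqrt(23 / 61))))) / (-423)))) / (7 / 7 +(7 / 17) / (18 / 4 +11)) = -395774642083952 * sqrt(1403) / 18477855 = -802278669.42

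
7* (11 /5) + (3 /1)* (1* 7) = 182 /5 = 36.40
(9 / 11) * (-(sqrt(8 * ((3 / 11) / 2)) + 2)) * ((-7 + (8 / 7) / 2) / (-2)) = -405 / 77 - 405 * sqrt(33) / 847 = -8.01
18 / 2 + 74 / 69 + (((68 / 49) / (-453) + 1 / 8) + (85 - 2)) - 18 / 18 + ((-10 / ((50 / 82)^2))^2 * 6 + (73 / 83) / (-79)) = 1854774728259439279 / 418443970875000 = 4432.55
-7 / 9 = -0.78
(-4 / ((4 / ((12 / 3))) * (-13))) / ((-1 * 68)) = -1 / 221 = -0.00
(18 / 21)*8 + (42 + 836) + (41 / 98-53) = 81563 / 98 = 832.28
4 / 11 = 0.36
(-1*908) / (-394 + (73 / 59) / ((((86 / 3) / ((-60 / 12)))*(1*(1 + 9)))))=9214384 / 3998531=2.30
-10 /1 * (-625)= 6250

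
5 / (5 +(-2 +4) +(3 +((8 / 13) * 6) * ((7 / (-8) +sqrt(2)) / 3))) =1885 / 3236-65 * sqrt(2) / 809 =0.47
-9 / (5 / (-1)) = 9 / 5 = 1.80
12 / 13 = 0.92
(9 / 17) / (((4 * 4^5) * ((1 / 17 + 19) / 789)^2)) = 1175873 / 5308416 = 0.22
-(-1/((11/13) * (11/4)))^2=-2704/14641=-0.18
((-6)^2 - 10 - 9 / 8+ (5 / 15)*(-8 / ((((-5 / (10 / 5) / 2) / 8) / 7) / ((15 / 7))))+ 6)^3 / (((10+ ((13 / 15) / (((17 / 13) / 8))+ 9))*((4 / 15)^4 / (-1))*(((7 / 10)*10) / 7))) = -156046231972265625 / 812253184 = -192115260.42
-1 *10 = -10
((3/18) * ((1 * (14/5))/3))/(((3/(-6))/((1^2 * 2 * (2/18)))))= -28/405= -0.07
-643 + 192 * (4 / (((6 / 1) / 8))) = 381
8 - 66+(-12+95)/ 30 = -1657/ 30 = -55.23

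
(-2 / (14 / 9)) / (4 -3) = -9 / 7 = -1.29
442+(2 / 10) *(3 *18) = 2264 / 5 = 452.80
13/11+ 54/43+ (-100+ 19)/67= 38938/31691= 1.23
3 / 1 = 3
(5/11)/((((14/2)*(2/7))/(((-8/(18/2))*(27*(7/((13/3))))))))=-1260/143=-8.81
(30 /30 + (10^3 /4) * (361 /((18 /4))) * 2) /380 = 361009 /3420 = 105.56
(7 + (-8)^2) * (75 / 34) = 5325 / 34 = 156.62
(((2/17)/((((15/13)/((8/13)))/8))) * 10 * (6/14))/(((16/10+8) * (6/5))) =200/1071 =0.19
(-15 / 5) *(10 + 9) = -57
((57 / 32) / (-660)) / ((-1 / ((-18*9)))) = -0.44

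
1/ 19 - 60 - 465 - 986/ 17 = -11076/ 19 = -582.95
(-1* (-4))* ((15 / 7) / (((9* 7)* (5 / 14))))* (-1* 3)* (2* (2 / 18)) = -16 / 63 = -0.25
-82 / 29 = -2.83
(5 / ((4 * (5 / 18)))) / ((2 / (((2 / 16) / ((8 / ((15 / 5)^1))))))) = 27 / 256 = 0.11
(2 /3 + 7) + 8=47 /3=15.67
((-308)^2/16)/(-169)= -5929/169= -35.08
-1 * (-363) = 363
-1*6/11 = -6/11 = -0.55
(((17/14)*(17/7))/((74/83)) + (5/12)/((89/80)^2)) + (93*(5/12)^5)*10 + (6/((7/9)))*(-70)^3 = -1575869034973610189/595569977856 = -2645984.68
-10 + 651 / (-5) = -140.20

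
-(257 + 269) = -526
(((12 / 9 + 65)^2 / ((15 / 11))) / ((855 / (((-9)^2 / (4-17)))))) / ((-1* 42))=435611 / 778050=0.56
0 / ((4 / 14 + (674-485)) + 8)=0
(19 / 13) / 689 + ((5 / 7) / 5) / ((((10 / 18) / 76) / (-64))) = -392100967 / 313495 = -1250.74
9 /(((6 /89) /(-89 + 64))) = -6675 /2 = -3337.50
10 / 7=1.43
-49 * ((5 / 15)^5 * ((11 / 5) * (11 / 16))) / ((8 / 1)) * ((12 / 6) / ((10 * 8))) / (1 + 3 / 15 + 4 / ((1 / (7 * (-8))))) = 5929 / 1385994240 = 0.00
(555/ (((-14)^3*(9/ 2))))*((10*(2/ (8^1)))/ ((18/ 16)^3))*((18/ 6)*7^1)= -59200/ 35721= -1.66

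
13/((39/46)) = 15.33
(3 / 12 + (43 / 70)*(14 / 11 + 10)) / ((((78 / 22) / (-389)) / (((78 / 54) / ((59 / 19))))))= -27221053 / 74340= -366.17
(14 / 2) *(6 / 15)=14 / 5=2.80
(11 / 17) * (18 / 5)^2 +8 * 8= 30764 / 425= 72.39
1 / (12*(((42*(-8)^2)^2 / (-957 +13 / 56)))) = -0.00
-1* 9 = -9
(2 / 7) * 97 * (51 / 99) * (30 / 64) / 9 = 8245 / 11088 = 0.74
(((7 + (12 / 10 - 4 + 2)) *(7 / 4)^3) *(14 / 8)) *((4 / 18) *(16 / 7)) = 10633 / 360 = 29.54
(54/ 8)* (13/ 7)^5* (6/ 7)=30074733/ 235298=127.82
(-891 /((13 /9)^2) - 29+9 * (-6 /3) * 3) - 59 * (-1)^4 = -96169 /169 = -569.05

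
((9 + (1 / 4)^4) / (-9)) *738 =-94505 / 128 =-738.32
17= 17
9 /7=1.29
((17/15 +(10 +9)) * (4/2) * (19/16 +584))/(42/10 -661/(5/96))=-471271/253740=-1.86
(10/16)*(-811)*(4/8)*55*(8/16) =-223025/32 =-6969.53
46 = 46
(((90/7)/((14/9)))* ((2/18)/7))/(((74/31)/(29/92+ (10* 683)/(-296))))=-13509180/10800041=-1.25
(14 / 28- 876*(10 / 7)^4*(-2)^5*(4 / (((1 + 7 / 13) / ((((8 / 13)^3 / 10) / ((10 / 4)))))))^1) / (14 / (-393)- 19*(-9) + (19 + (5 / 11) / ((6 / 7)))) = 9929011104507 / 668308441073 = 14.86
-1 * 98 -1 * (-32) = -66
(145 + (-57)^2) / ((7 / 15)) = 50910 / 7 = 7272.86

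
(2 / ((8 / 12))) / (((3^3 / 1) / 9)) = 1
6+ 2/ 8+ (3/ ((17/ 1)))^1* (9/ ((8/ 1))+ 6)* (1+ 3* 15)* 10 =39755/ 68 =584.63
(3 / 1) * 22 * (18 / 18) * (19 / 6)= 209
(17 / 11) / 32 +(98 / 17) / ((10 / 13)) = 225669 / 29920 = 7.54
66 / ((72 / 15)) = 55 / 4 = 13.75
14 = 14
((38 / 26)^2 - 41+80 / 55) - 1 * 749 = -1461935 / 1859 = -786.41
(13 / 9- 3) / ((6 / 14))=-98 / 27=-3.63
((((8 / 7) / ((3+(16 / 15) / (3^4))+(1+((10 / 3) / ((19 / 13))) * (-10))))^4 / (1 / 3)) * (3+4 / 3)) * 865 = 3193588644050623528125 / 20768954919387175653376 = 0.15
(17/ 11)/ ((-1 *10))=-17/ 110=-0.15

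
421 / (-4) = -421 / 4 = -105.25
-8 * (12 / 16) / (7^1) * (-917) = 786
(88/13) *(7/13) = 3.64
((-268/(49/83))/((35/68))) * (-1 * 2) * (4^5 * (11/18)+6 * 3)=17527916096/15435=1135595.47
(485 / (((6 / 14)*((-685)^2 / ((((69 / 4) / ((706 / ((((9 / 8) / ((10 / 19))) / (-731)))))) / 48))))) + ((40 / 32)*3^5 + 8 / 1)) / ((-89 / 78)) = -3014909267874544209 / 11034767538252800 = -273.22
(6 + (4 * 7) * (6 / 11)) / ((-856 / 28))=-819 / 1177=-0.70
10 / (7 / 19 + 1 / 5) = 475 / 27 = 17.59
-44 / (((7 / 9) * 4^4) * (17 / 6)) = -297 / 3808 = -0.08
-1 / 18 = -0.06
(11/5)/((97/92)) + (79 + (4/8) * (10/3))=120406/1455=82.75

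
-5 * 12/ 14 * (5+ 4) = -38.57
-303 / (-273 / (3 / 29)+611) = 101 / 676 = 0.15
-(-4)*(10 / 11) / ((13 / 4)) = 160 / 143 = 1.12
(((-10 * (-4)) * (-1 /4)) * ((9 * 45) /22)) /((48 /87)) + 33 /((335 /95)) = -3824223 /11792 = -324.31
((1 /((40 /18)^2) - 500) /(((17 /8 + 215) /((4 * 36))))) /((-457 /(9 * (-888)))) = -12782021184 /2205025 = -5796.77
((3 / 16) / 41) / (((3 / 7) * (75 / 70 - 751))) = -49 / 3443672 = -0.00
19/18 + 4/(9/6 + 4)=353/198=1.78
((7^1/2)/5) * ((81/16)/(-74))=-567/11840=-0.05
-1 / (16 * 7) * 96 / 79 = -6 / 553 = -0.01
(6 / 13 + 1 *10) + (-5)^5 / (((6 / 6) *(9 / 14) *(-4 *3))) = 291719 / 702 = 415.55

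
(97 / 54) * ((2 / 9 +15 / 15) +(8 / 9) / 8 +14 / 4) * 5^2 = 217.05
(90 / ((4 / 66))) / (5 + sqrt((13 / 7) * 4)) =17325 / 41 - 990 * sqrt(91) / 41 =192.22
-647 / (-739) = 0.88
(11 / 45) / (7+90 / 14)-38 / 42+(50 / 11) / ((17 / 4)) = 1013063 / 5537070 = 0.18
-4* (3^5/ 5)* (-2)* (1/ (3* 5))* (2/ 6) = 216/ 25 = 8.64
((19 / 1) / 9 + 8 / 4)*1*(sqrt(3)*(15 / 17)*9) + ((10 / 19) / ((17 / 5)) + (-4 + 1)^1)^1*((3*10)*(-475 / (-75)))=-9190 / 17 + 555*sqrt(3) / 17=-484.04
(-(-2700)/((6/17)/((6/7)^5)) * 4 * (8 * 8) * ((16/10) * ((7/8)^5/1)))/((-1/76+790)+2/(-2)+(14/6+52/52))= 169536240/180649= 938.48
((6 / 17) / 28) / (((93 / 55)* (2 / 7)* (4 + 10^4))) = 55 / 21088432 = 0.00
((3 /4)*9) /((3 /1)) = 9 /4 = 2.25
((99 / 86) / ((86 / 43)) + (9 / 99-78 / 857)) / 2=933101 / 3242888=0.29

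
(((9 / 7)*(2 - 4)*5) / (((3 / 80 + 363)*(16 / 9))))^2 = 202500 / 510262921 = 0.00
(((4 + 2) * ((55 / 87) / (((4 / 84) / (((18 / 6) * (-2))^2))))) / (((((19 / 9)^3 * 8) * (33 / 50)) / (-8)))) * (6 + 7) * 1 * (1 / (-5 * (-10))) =-23882040 / 198911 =-120.06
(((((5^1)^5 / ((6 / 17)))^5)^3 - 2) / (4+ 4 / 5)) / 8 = 378838536501407378613728201542133755541641448871814645826811856988044865 / 90275517038592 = 4196470415555273888230616000000000000000000000000000000000.00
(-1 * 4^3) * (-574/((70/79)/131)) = 27155776/5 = 5431155.20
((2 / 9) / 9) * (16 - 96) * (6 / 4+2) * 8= -4480 / 81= -55.31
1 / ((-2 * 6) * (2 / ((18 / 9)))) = -1 / 12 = -0.08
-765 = -765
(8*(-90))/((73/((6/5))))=-864/73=-11.84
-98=-98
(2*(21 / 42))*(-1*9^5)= -59049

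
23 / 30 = 0.77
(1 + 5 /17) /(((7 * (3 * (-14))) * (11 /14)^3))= -56 /6171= -0.01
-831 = -831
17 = 17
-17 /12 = -1.42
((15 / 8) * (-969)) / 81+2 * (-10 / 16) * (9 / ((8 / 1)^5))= -26460565 / 1179648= -22.43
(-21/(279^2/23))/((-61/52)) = 8372/1582767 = 0.01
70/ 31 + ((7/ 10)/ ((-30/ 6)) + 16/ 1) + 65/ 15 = 104399/ 4650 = 22.45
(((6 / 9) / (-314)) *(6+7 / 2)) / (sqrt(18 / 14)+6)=-133 / 38151+19 *sqrt(7) / 76302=-0.00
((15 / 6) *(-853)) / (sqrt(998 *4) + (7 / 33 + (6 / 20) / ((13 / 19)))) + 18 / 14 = 839885176896 / 514229642633-78493486500 *sqrt(998) / 73461377519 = -32.12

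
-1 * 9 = -9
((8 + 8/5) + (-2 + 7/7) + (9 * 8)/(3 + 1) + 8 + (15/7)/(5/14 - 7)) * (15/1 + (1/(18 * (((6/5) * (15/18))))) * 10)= 49588/93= 533.20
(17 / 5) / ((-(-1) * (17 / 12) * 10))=6 / 25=0.24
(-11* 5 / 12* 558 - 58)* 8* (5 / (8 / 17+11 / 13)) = -23121020 / 291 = -79453.68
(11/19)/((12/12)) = 11/19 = 0.58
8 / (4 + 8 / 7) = 14 / 9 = 1.56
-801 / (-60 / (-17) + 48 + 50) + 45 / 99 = -141157 / 18986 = -7.43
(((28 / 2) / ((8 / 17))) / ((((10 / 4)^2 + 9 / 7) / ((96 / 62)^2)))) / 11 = 1919232 / 2230481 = 0.86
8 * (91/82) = 364/41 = 8.88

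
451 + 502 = 953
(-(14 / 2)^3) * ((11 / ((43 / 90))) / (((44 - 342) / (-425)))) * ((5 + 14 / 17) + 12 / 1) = -1286121375 / 6407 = -200736.91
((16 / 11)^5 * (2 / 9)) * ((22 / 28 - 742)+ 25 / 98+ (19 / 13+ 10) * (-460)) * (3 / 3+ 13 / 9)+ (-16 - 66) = -5376007116206 / 251810559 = -21349.41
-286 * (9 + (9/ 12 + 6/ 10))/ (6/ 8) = -19734/ 5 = -3946.80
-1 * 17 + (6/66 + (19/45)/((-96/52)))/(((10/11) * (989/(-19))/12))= -15100597/890100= -16.97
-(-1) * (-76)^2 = 5776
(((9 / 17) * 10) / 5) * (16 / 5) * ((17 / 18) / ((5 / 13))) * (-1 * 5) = -208 / 5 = -41.60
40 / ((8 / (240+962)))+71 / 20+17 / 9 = 1082779 / 180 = 6015.44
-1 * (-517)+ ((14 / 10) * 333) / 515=517.91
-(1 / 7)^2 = -0.02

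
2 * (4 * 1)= 8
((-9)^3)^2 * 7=3720087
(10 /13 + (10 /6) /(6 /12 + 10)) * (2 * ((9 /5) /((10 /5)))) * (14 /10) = 152 /65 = 2.34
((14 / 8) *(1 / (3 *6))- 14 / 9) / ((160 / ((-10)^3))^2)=-56.97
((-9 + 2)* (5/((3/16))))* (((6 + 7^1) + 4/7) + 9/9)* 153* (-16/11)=6658560/11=605323.64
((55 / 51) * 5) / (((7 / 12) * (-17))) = -0.54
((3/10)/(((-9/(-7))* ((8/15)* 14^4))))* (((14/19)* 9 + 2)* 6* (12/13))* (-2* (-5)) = 1845/338884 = 0.01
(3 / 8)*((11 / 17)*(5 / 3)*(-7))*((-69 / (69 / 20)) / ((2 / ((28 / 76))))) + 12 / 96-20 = -24407 / 2584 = -9.45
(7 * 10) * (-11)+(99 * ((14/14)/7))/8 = -43021/56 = -768.23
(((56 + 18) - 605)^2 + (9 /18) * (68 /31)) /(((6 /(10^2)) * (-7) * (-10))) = 43704125 /651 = 67133.83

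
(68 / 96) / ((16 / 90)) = 255 / 64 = 3.98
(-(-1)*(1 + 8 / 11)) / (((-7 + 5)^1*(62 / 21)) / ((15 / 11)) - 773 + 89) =-5985 / 2385064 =-0.00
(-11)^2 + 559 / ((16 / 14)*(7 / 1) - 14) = 167 / 6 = 27.83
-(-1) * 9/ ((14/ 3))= 27/ 14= 1.93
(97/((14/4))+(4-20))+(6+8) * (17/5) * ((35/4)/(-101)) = 10733/1414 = 7.59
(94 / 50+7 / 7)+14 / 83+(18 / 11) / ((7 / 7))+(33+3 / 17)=14691212 / 388025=37.86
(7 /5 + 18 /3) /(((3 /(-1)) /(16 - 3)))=-481 /15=-32.07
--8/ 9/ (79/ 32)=0.36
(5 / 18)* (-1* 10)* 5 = -125 / 9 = -13.89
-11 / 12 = -0.92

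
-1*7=-7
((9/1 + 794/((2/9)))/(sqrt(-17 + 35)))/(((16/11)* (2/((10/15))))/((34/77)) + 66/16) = 27064* sqrt(2)/635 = 60.27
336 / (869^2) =336 / 755161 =0.00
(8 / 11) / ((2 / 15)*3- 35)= -40 / 1903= -0.02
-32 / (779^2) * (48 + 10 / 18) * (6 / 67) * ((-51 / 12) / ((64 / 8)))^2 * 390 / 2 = -432055 / 34238608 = -0.01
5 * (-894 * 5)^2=99904500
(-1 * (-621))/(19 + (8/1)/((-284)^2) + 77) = 6260922/967873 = 6.47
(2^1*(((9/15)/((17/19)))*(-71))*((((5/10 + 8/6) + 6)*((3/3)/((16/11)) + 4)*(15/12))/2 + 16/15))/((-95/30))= 19643073/27200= 722.17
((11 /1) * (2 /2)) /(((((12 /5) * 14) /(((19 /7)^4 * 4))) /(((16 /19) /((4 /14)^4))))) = 377245 /42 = 8982.02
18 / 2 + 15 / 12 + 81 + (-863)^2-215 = 744645.25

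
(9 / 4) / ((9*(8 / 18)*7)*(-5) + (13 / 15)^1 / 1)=-135 / 8348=-0.02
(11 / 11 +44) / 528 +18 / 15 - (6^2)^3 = -41056149 / 880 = -46654.71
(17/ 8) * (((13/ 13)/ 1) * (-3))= -51/ 8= -6.38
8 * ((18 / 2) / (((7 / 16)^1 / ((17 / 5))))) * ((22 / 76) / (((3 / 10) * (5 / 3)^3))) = 1938816 / 16625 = 116.62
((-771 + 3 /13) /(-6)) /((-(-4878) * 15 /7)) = 1169 /95121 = 0.01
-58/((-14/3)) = 87/7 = 12.43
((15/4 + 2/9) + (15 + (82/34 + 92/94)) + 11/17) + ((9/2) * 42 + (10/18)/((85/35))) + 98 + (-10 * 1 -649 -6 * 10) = -3919205/9588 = -408.76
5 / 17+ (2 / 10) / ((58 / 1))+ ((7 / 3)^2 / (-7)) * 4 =-124837 / 44370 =-2.81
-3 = -3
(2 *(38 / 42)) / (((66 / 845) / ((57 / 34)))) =305045 / 7854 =38.84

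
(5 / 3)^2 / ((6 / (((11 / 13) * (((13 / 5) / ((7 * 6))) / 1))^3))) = 0.00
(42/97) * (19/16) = 399/776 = 0.51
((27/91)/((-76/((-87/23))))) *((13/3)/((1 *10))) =783/122360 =0.01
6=6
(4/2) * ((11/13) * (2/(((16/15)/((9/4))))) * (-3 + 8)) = 7425/208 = 35.70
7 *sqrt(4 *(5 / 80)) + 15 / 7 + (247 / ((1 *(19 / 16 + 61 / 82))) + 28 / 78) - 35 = 9772723 / 98826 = 98.89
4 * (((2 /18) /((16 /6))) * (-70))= -35 /3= -11.67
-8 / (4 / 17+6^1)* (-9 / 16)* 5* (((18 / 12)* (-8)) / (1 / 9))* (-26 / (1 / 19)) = 10203570 / 53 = 192520.19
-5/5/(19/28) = -28/19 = -1.47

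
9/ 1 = 9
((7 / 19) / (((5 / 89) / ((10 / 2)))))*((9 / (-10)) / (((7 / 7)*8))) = -5607 / 1520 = -3.69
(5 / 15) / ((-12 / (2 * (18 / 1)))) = -1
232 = 232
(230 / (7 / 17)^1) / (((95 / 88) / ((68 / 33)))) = 425408 / 399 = 1066.19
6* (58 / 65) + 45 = 3273 / 65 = 50.35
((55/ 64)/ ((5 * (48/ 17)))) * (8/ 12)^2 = 0.03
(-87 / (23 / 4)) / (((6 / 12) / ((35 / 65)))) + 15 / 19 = -88083 / 5681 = -15.50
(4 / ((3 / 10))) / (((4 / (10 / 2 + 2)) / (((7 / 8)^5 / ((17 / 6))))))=588245 / 139264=4.22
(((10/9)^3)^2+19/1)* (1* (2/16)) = 11097379/4251528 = 2.61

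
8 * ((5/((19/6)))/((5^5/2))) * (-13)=-1248/11875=-0.11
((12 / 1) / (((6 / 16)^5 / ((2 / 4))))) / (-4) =-202.27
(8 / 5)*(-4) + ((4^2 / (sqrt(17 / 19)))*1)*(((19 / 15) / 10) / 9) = -32 / 5 + 152*sqrt(323) / 11475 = -6.16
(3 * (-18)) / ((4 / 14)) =-189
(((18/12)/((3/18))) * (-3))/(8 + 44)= -27/52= -0.52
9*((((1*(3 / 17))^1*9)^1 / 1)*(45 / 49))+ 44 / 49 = 1669 / 119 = 14.03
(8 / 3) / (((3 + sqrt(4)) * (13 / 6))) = 16 / 65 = 0.25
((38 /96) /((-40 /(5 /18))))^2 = 361 /47775744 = 0.00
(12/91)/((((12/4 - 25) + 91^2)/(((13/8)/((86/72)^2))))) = 648/35632079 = 0.00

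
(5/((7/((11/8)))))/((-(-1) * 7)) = 55/392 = 0.14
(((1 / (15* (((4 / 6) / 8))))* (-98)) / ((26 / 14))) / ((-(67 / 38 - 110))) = -104272 / 267345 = -0.39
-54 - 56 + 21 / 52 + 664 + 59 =31897 / 52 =613.40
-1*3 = -3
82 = 82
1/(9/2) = 2/9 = 0.22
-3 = -3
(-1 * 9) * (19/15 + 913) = -41142/5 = -8228.40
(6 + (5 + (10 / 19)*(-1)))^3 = 7880599 / 6859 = 1148.94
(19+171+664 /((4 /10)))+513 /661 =1223363 /661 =1850.78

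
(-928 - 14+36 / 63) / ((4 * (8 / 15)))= -441.29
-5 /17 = -0.29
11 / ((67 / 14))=154 / 67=2.30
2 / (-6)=-1 / 3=-0.33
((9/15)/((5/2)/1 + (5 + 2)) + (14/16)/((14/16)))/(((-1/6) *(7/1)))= -606/665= -0.91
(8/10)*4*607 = 9712/5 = 1942.40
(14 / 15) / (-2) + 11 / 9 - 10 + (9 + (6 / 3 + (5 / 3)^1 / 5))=94 / 45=2.09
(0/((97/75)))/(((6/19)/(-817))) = 0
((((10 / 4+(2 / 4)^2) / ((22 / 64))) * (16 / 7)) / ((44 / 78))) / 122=1248 / 4697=0.27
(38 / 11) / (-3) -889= -29375 / 33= -890.15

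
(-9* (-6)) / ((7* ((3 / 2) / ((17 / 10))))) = 8.74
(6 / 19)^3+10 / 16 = 0.66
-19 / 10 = -1.90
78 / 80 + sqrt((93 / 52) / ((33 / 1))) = sqrt(4433) / 286 + 39 / 40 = 1.21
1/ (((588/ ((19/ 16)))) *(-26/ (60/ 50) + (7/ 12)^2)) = -57/ 601916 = -0.00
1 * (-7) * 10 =-70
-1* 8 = -8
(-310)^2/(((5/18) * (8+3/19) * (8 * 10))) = 5301/10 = 530.10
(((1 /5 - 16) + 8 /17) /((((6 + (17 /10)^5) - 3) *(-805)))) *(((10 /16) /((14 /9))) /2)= 7329375 /32950740263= 0.00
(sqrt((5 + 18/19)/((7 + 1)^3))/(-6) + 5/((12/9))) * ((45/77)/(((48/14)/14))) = 1575/176 - 35 * sqrt(4294)/53504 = 8.91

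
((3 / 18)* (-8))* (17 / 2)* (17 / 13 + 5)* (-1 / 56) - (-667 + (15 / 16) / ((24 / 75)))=23249881 / 34944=665.35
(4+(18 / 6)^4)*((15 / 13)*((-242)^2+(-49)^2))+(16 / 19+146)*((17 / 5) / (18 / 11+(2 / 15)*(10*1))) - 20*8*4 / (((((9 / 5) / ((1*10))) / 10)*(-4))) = 652289364848 / 108927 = 5988316.62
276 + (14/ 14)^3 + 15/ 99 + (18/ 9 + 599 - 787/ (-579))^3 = 466654713921947954/ 2135149929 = 218558288.38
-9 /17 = -0.53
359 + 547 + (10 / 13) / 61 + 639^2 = 324517021 / 793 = 409227.01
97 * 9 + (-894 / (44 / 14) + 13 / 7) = 45461 / 77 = 590.40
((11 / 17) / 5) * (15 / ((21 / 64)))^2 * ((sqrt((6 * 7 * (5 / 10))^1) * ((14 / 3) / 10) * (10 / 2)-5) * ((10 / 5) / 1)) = -2252800 / 833 + 450560 * sqrt(21) / 357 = 3079.10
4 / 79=0.05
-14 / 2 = -7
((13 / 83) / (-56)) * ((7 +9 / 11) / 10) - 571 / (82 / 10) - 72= -1484524399 / 10481240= -141.64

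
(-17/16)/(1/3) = -51/16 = -3.19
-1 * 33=-33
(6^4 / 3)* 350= 151200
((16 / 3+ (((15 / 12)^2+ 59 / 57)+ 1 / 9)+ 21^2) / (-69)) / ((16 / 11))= -13514369 / 3020544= -4.47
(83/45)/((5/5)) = 83/45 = 1.84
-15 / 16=-0.94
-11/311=-0.04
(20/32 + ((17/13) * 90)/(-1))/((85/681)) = -1658235/1768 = -937.92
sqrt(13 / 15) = sqrt(195) / 15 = 0.93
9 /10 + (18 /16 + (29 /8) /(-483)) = 19489 /9660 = 2.02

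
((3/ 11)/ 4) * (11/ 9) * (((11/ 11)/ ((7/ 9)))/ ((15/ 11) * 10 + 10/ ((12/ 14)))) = 99/ 23380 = 0.00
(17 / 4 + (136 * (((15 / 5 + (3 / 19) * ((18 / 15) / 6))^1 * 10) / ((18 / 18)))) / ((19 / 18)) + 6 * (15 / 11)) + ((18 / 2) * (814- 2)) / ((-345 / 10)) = 3706.56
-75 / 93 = -25 / 31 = -0.81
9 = 9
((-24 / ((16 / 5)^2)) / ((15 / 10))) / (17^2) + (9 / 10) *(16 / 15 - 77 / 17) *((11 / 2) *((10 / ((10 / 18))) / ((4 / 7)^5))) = -74930173469 / 14796800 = -5063.94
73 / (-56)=-73 / 56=-1.30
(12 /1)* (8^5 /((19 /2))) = 786432 /19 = 41391.16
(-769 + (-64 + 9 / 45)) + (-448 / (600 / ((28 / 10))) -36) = -326584 / 375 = -870.89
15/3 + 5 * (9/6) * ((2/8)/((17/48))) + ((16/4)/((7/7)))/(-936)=40933/3978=10.29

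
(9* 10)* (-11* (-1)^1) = 990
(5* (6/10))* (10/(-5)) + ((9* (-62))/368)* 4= -555/46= -12.07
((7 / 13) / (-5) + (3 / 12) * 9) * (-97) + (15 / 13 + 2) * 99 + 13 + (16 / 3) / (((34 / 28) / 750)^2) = 152888823459 / 75140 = 2034719.50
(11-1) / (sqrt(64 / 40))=5 * sqrt(10) / 2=7.91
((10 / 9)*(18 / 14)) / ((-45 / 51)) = -34 / 21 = -1.62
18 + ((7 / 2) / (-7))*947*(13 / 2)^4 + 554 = -27028963 / 32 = -844655.09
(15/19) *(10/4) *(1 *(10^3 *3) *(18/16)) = 253125/38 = 6661.18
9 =9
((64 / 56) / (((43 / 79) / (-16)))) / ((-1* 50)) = 5056 / 7525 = 0.67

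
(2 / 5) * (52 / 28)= 26 / 35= 0.74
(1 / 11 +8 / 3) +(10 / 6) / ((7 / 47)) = 1074 / 77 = 13.95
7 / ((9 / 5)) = 35 / 9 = 3.89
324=324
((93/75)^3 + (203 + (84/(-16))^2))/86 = 58117281/21500000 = 2.70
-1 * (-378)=378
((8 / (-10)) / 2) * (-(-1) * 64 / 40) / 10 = -8 / 125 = -0.06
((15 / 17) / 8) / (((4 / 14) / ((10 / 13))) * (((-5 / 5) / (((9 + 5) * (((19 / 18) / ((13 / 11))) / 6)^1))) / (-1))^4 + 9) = 801706404828175 / 65562365641749576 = 0.01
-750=-750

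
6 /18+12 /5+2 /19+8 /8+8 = 3374 /285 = 11.84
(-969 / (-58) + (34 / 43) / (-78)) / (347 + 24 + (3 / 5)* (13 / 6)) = 477655 / 10650627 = 0.04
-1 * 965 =-965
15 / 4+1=19 / 4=4.75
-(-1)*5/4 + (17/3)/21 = 383/252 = 1.52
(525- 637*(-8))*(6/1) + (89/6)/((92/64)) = 2327806/69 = 33736.32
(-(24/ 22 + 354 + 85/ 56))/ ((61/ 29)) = -169.54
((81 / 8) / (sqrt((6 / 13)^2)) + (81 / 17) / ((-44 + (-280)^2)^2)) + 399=5491880351247 / 13046783314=420.94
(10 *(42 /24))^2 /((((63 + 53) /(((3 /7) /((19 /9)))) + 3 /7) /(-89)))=-20605725 /432308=-47.66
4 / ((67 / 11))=44 / 67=0.66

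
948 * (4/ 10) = 1896/ 5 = 379.20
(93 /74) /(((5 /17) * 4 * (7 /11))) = 17391 /10360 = 1.68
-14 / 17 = -0.82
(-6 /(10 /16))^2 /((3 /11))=8448 /25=337.92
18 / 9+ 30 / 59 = 148 / 59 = 2.51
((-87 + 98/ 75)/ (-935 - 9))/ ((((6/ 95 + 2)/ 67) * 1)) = 8181571/ 2775360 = 2.95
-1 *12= -12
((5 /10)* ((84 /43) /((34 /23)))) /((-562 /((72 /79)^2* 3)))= -3755808 /1281970051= -0.00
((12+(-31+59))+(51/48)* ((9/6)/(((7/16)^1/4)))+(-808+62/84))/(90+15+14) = -6.33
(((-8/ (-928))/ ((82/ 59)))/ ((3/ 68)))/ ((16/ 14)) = 7021/ 57072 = 0.12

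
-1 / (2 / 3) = -3 / 2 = -1.50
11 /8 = 1.38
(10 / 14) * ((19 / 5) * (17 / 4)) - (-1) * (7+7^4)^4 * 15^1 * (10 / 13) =387948285684196.15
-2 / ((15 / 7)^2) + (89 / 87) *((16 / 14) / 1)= 33506 / 45675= 0.73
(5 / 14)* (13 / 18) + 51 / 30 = 2467 / 1260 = 1.96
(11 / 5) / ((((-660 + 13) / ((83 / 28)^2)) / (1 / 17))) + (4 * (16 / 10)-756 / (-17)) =2193264573 / 43116080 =50.87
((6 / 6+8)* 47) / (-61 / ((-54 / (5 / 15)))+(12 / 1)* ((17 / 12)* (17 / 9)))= 68526 / 5263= 13.02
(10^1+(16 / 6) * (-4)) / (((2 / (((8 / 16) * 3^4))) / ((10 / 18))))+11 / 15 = -203 / 30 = -6.77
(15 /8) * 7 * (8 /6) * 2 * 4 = 140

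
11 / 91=0.12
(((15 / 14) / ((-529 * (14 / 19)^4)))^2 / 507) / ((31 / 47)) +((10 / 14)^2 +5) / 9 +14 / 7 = 1107781255780318186853 / 424072489060544257024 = 2.61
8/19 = 0.42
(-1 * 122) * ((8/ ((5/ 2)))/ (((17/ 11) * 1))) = -21472/ 85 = -252.61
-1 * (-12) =12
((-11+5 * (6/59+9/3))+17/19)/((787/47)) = 0.32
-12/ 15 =-4/ 5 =-0.80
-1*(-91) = 91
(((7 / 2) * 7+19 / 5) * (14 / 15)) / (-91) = -283 / 975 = -0.29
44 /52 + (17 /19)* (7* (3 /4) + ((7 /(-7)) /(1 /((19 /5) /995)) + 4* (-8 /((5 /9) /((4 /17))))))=-32373201 /4915300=-6.59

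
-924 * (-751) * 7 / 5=4857468 / 5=971493.60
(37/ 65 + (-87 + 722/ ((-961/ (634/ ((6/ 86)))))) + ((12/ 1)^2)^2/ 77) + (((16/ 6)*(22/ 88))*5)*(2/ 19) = -607179805374/ 91386295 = -6644.10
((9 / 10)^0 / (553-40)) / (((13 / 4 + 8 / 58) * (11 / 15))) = 580 / 739233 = 0.00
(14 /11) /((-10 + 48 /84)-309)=-98 /24519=-0.00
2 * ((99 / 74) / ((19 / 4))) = 396 / 703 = 0.56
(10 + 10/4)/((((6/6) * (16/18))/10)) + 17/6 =3443/24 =143.46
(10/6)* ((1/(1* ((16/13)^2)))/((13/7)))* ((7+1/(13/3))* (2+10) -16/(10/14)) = 3661/96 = 38.14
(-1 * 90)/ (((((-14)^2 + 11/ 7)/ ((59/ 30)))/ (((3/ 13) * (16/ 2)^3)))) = -634368/ 5993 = -105.85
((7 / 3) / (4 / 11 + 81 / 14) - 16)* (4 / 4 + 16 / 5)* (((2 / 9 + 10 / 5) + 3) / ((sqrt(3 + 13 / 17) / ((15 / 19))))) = -7300181* sqrt(17) / 215916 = -139.40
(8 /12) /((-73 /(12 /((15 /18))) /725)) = -6960 /73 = -95.34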